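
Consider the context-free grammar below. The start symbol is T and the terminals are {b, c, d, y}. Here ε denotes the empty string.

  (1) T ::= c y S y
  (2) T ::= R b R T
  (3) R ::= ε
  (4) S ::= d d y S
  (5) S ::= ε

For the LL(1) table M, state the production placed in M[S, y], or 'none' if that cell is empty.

FIRST(R): from R::=ε we get {ε}. So FIRST(R) = {ε}.
FIRST(S): from S::=d d y S we get {d}; from S::=ε we get {ε}. So FIRST(S) = {ε, d}.
FIRST(T): from T::=c y S y we get {c}; from T::=R b R T we get {b}. So FIRST(T) = {b, c}.
FOLLOW(T) includes $ since T is the start symbol.
FOLLOW(S): in T::=c y S y, S is followed by y with FIRST {y}; in S::=d d y S, the suffix after S is empty (adds nothing new). Thus FOLLOW(S) = {y}.
For S ::= d d y S: FIRST(d d y S) = {d}, so it goes in M[S, t] for t ∈ {d}.
For S ::= ε: FIRST(ε) = {ε}, so it goes in M[S, t] for t ∈ {}; since ε ∈ FIRST, also for every t ∈ FOLLOW(S) = {y}.

S ::= ε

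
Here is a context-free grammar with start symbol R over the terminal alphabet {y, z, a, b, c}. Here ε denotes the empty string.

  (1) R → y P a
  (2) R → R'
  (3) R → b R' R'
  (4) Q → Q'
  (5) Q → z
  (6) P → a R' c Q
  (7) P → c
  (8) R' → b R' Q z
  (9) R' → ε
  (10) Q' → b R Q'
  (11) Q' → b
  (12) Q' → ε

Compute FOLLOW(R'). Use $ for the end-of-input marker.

FIRST(P): from P→a R' c Q we get {a}; from P→c we get {c}. So FIRST(P) = {a, c}.
FIRST(R'): from R'→b R' Q z we get {b}; from R'→ε we get {ε}. So FIRST(R') = {ε, b}.
FIRST(Q'): from Q'→b R Q' we get {b}; from Q'→b we get {b}; from Q'→ε we get {ε}. So FIRST(Q') = {ε, b}.
FIRST(R): from R→y P a we get {y}; from R→R' we get {ε, b}; from R→b R' R' we get {b}. So FIRST(R) = {ε, b, y}.
FIRST(Q): from Q→Q' we get {ε, b}; from Q→z we get {z}. So FIRST(Q) = {ε, b, z}.
FOLLOW(R) includes $ since R is the start symbol.
FOLLOW(P): in R→y P a, P is followed by a with FIRST {a}. Thus FOLLOW(P) = {a}.
FOLLOW(Q): in P→a R' c Q, the suffix after Q is empty, so FOLLOW(Q) ⊇ FOLLOW(P) = {a}; in R'→b R' Q z, Q is followed by z with FIRST {z}. Thus FOLLOW(Q) = {a, z}.
FOLLOW(Q'): in Q→Q', the suffix after Q' is empty, so FOLLOW(Q') ⊇ FOLLOW(Q) = {a, z}; in Q'→b R Q', the suffix after Q' is empty (adds nothing new). Thus FOLLOW(Q') = {a, z}.
FOLLOW(R): in Q'→b R Q', R is followed by Q' with FIRST {ε, b}; in Q'→b R Q', the suffix after R is nullable, so FOLLOW(R) ⊇ FOLLOW(Q') = {a, z}. Thus FOLLOW(R) = {$, a, b, z}.
FOLLOW(R'): in R→R', the suffix after R' is empty, so FOLLOW(R') ⊇ FOLLOW(R) = {$, a, b, z}; in R→b R' R' (occurrence 1), R' is followed by R' with FIRST {ε, b}; in R→b R' R' (occurrence 1), the suffix after R' is nullable, so FOLLOW(R') ⊇ FOLLOW(R) = {$, a, b, z}; in R→b R' R' (occurrence 2), the suffix after R' is empty, so FOLLOW(R') ⊇ FOLLOW(R) = {$, a, b, z}; in P→a R' c Q, R' is followed by c Q with FIRST {c}; in R'→b R' Q z, R' is followed by Q z with FIRST {b, z}. Thus FOLLOW(R') = {$, a, b, c, z}.

{$, a, b, c, z}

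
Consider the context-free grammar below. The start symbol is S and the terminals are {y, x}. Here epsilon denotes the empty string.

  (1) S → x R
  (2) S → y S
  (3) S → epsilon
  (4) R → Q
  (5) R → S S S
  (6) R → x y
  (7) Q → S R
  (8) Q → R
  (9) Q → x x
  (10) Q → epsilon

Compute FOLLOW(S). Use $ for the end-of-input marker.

FIRST(S) = {epsilon, x, y}
FIRST(R) = {epsilon, x, y}  (via Q, S S S)
FIRST(Q) = {epsilon, x, y}  (via S R, R)
FOLLOW(S) includes $ since S is the start symbol.
FOLLOW(S): in S→y S, the suffix after S is empty (adds nothing new); in R→S S S (occurrence 1), S is followed by S S with FIRST {epsilon, x, y}; in R→S S S (occurrence 1), the suffix after S is nullable, so FOLLOW(S) ⊇ FOLLOW(R) = {$, x, y}; in R→S S S (occurrence 2), S is followed by S with FIRST {epsilon, x, y}; in R→S S S (occurrence 2), the suffix after S is nullable, so FOLLOW(S) ⊇ FOLLOW(R) = {$, x, y}; in R→S S S (occurrence 3), the suffix after S is empty, so FOLLOW(S) ⊇ FOLLOW(R) = {$, x, y}; in Q→S R, S is followed by R with FIRST {epsilon, x, y}; in Q→S R, the suffix after S is nullable, so FOLLOW(S) ⊇ FOLLOW(Q) = {$, x, y}. Thus FOLLOW(S) = {$, x, y}.
FOLLOW(R): in S→x R, the suffix after R is empty, so FOLLOW(R) ⊇ FOLLOW(S) = {$, x, y}; in Q→S R, the suffix after R is empty, so FOLLOW(R) ⊇ FOLLOW(Q) = {$, x, y}; in Q→R, the suffix after R is empty, so FOLLOW(R) ⊇ FOLLOW(Q) = {$, x, y}. Thus FOLLOW(R) = {$, x, y}.
FOLLOW(Q): in R→Q, the suffix after Q is empty, so FOLLOW(Q) ⊇ FOLLOW(R) = {$, x, y}. Thus FOLLOW(Q) = {$, x, y}.

{$, x, y}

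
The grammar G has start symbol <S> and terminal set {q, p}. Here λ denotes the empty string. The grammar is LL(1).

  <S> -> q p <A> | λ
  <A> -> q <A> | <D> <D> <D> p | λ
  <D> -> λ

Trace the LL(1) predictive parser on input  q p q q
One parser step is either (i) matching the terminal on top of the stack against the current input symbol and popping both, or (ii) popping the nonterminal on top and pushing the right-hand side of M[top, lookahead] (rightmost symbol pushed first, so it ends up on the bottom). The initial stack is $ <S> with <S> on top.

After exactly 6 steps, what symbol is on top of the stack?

q

step 1: stack=$ <S>  input=q p q q $  — expand <S> -> q p <A>
step 2: stack=$ <A> p q  input=q p q q $  — match q
step 3: stack=$ <A> p  input=p q q $  — match p
step 4: stack=$ <A>  input=q q $  — expand <A> -> q <A>
step 5: stack=$ <A> q  input=q q $  — match q
step 6: stack=$ <A>  input=q $  — expand <A> -> q <A>
Stack after step 6: $ <A> q (top = q).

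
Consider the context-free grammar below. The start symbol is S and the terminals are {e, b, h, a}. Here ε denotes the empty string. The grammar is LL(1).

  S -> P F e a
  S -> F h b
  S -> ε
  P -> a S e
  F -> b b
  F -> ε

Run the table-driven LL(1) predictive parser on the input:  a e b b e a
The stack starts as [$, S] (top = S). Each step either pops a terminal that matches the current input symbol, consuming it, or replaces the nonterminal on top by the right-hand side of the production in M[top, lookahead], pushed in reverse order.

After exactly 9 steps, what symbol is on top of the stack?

     Stack          Input          Action
  1  $ S            a e b b e a $  expand S -> P F e a
  2  $ a e F P      a e b b e a $  expand P -> a S e
  3  $ a e F e S a  a e b b e a $  match a
  4  $ a e F e S    e b b e a $    expand S -> ε
  5  $ a e F e      e b b e a $    match e
  6  $ a e F        b b e a $      expand F -> b b
  7  $ a e b b      b b e a $      match b
  8  $ a e b        b e a $        match b
  9  $ a e          e a $          match e
Stack after step 9: $ a (top = a).

a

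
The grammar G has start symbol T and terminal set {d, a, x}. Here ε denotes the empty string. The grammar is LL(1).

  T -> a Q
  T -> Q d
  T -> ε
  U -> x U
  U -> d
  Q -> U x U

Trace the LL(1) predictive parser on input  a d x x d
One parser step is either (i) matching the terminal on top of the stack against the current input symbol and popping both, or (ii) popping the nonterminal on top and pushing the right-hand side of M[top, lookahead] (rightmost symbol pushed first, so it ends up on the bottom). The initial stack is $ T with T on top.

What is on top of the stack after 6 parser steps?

step 1: stack=$ T  input=a d x x d $  — expand T -> a Q
step 2: stack=$ Q a  input=a d x x d $  — match a
step 3: stack=$ Q  input=d x x d $  — expand Q -> U x U
step 4: stack=$ U x U  input=d x x d $  — expand U -> d
step 5: stack=$ U x d  input=d x x d $  — match d
step 6: stack=$ U x  input=x x d $  — match x
Stack after step 6: $ U (top = U).

U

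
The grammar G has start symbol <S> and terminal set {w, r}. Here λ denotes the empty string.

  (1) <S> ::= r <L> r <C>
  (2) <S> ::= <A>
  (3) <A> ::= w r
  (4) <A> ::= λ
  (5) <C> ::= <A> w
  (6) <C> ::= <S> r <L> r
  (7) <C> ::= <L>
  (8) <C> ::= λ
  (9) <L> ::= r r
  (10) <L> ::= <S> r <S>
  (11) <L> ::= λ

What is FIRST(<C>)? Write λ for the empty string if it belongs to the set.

FIRST(<A>): from <A>::=w r we get {w}; from <A>::=λ we get {λ}. So FIRST(<A>) = {λ, w}.
FIRST(<S>): from <S>::=r <L> r <C> we get {r}; from <S>::=<A> we get {λ, w}. So FIRST(<S>) = {λ, r, w}.
FIRST(<L>): from <L>::=r r we get {r}; from <L>::=<S> r <S> we get {r, w}; from <L>::=λ we get {λ}. So FIRST(<L>) = {λ, r, w}.
FIRST(<C>): from <C>::=<A> w we get {w}; from <C>::=<S> r <L> r we get {r, w}; from <C>::=<L> we get {λ, r, w}; from <C>::=λ we get {λ}. So FIRST(<C>) = {λ, r, w}.

{λ, r, w}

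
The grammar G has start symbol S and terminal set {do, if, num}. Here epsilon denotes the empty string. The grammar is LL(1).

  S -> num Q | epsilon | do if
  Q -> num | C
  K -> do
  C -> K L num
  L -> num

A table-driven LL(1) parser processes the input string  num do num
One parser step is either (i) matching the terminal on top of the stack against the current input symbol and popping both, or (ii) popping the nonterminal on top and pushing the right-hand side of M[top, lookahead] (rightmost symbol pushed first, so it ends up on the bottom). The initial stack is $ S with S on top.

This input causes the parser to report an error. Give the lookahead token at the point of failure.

$

     Stack       Input         Action
  1  $ S         num do num $  expand S -> num Q
  2  $ Q num     num do num $  match num
  3  $ Q         do num $      expand Q -> C
  4  $ C         do num $      expand C -> K L num
  5  $ num L K   do num $      expand K -> do
  6  $ num L do  do num $      match do
  7  $ num L     num $         expand L -> num
  8  $ num num   num $         match num
  9  $ num       $             error: top is terminal num but lookahead is $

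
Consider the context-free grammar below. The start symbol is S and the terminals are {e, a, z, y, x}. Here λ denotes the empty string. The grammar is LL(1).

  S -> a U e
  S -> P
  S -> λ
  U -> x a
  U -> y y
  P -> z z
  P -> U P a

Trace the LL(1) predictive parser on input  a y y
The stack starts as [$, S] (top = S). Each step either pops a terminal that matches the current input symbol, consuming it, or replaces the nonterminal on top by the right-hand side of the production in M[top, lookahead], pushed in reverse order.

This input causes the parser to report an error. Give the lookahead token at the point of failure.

$

     Stack    Input    Action
  1  $ S      a y y $  expand S -> a U e
  2  $ e U a  a y y $  match a
  3  $ e U    y y $    expand U -> y y
  4  $ e y y  y y $    match y
  5  $ e y    y $      match y
  6  $ e      $        error: top is terminal e but lookahead is $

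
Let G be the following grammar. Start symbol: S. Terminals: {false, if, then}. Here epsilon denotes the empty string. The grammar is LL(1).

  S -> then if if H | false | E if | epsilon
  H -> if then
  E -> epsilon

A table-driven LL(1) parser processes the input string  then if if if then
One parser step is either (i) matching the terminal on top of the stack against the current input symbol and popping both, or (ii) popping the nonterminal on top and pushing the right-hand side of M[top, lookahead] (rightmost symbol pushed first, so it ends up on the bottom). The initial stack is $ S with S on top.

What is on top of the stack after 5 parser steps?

if

     Stack           Input                 Action
  1  $ S             then if if if then $  expand S -> then if if H
  2  $ H if if then  then if if if then $  match then
  3  $ H if if       if if if then $       match if
  4  $ H if          if if then $          match if
  5  $ H             if then $             expand H -> if then
Stack after step 5: $ then if (top = if).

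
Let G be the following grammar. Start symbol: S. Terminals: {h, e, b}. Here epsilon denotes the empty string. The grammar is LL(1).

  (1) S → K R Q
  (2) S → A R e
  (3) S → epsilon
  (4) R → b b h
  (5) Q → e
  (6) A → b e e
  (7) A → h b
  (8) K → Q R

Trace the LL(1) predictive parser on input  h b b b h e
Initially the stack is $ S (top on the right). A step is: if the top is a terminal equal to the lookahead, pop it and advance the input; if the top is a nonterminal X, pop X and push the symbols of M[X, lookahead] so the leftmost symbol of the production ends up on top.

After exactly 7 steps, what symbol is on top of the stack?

step 1: stack=$ S  input=h b b b h e $  — expand S → A R e
step 2: stack=$ e R A  input=h b b b h e $  — expand A → h b
step 3: stack=$ e R b h  input=h b b b h e $  — match h
step 4: stack=$ e R b  input=b b b h e $  — match b
step 5: stack=$ e R  input=b b h e $  — expand R → b b h
step 6: stack=$ e h b b  input=b b h e $  — match b
step 7: stack=$ e h b  input=b h e $  — match b
Stack after step 7: $ e h (top = h).

h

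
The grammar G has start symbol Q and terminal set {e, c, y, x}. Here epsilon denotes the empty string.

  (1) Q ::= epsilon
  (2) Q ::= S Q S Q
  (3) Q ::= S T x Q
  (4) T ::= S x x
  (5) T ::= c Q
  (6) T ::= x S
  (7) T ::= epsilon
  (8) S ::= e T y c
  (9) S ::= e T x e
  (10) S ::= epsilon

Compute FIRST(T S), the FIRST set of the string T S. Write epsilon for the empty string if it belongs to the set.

FIRST(S): from S::=e T y c we get {e}; from S::=e T x e we get {e}; from S::=epsilon we get {epsilon}. So FIRST(S) = {epsilon, e}.
FIRST(T): from T::=S x x we get {e, x}; from T::=c Q we get {c}; from T::=x S we get {x}; from T::=epsilon we get {epsilon}. So FIRST(T) = {epsilon, c, e, x}.
FIRST(Q): from Q::=epsilon we get {epsilon}; from Q::=S Q S Q we get {epsilon, c, e, x}; from Q::=S T x Q we get {c, e, x}. So FIRST(Q) = {epsilon, c, e, x}.
FIRST(T S): take FIRST of each symbol in turn, carrying on past any symbol whose FIRST contains epsilon; result {epsilon, c, e, x}.

{epsilon, c, e, x}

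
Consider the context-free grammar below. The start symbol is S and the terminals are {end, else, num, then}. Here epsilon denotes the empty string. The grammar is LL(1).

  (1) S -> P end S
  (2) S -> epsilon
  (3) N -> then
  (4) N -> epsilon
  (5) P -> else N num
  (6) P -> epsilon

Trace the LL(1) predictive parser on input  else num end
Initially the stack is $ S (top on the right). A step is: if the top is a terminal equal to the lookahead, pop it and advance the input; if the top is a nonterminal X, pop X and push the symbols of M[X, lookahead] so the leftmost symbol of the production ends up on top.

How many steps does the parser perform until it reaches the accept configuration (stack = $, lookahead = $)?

step 1: stack=$ S  input=else num end $  — expand S -> P end S
step 2: stack=$ S end P  input=else num end $  — expand P -> else N num
step 3: stack=$ S end num N else  input=else num end $  — match else
step 4: stack=$ S end num N  input=num end $  — expand N -> epsilon
step 5: stack=$ S end num  input=num end $  — match num
step 6: stack=$ S end  input=end $  — match end
step 7: stack=$ S  input=$  — expand S -> epsilon
Accept reached after 7 steps.

7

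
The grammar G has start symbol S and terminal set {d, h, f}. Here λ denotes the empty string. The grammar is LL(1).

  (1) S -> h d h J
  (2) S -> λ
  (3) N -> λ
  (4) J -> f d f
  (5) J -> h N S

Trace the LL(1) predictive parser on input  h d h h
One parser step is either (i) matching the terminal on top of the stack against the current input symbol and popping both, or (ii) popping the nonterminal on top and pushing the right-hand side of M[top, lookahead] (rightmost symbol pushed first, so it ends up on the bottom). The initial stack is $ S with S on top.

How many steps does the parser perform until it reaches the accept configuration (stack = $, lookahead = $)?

step 1: stack=$ S  input=h d h h $  — expand S -> h d h J
step 2: stack=$ J h d h  input=h d h h $  — match h
step 3: stack=$ J h d  input=d h h $  — match d
step 4: stack=$ J h  input=h h $  — match h
step 5: stack=$ J  input=h $  — expand J -> h N S
step 6: stack=$ S N h  input=h $  — match h
step 7: stack=$ S N  input=$  — expand N -> λ
step 8: stack=$ S  input=$  — expand S -> λ
Accept reached after 8 steps.

8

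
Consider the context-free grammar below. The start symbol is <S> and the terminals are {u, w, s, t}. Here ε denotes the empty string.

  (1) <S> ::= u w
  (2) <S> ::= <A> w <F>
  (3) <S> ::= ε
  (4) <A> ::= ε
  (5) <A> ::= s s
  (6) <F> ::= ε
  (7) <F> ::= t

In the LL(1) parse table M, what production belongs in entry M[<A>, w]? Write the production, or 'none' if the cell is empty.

<A> ::= ε

FIRST(<A>): from <A>::=ε we get {ε}; from <A>::=s s we get {s}. So FIRST(<A>) = {ε, s}.
FIRST(<F>): from <F>::=ε we get {ε}; from <F>::=t we get {t}. So FIRST(<F>) = {ε, t}.
FIRST(<S>): from <S>::=u w we get {u}; from <S>::=<A> w <F> we get {s, w}; from <S>::=ε we get {ε}. So FIRST(<S>) = {ε, s, u, w}.
FOLLOW(<S>) includes $ since <S> is the start symbol.
FOLLOW(<A>): in <S>::=<A> w <F>, <A> is followed by w <F> with FIRST {w}. Thus FOLLOW(<A>) = {w}.
For <A> ::= ε: FIRST(ε) = {ε}, so it goes in M[<A>, t] for t ∈ {}; since ε ∈ FIRST, also for every t ∈ FOLLOW(<A>) = {w}.
For <A> ::= s s: FIRST(s s) = {s}, so it goes in M[<A>, t] for t ∈ {s}.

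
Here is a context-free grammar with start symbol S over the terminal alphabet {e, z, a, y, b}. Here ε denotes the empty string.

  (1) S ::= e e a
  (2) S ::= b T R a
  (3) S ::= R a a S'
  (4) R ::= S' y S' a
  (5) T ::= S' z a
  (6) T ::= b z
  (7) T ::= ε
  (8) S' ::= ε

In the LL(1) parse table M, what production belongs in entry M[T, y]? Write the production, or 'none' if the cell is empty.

T ::= ε

FIRST(S') = {ε}
FIRST(R) = {y}  (via S' y S' a)
FIRST(T) = {ε, b, z}  (via S' z a)
FIRST(S) = {b, e, y}  (via R a a S')
FOLLOW(S) includes $ since S is the start symbol.
FOLLOW(T): in S::=b T R a, T is followed by R a with FIRST {y}. Thus FOLLOW(T) = {y}.
For T ::= S' z a: FIRST(S' z a) = {z}, so it goes in M[T, t] for t ∈ {z}.
For T ::= b z: FIRST(b z) = {b}, so it goes in M[T, t] for t ∈ {b}.
For T ::= ε: FIRST(ε) = {ε}, so it goes in M[T, t] for t ∈ {}; since ε ∈ FIRST, also for every t ∈ FOLLOW(T) = {y}.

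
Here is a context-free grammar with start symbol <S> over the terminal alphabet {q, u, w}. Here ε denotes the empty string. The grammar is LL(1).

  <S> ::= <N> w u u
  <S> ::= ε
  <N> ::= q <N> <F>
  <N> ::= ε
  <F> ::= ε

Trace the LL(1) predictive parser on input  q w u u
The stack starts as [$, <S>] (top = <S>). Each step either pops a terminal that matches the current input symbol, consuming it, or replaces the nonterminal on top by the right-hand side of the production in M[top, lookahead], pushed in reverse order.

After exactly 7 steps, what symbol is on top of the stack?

     Stack              Input      Action
  1  $ <S>              q w u u $  expand <S> ::= <N> w u u
  2  $ u u w <N>        q w u u $  expand <N> ::= q <N> <F>
  3  $ u u w <F> <N> q  q w u u $  match q
  4  $ u u w <F> <N>    w u u $    expand <N> ::= ε
  5  $ u u w <F>        w u u $    expand <F> ::= ε
  6  $ u u w            w u u $    match w
  7  $ u u              u u $      match u
Stack after step 7: $ u (top = u).

u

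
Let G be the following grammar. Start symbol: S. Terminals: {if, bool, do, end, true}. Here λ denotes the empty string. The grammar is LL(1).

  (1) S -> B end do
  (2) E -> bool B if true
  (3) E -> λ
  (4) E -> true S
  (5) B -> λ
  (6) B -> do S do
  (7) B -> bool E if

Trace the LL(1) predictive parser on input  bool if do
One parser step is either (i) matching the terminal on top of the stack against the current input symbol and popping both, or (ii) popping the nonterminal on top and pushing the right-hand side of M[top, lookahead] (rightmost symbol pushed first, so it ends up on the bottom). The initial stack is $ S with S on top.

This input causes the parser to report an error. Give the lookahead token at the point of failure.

do

step 1: stack=$ S  input=bool if do $  — expand S -> B end do
step 2: stack=$ do end B  input=bool if do $  — expand B -> bool E if
step 3: stack=$ do end if E bool  input=bool if do $  — match bool
step 4: stack=$ do end if E  input=if do $  — expand E -> λ
step 5: stack=$ do end if  input=if do $  — match if
step 6: stack=$ do end  input=do $  — error: top is terminal end but lookahead is do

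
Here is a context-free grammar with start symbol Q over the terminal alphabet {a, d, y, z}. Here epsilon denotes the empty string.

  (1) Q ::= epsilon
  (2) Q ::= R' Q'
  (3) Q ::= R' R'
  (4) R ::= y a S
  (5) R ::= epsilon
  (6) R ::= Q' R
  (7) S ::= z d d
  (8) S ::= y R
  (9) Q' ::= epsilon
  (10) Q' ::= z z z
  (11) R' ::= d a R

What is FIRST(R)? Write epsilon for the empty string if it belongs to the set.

{epsilon, y, z}

FIRST(S): from S::=z d d we get {z}; from S::=y R we get {y}. So FIRST(S) = {y, z}.
FIRST(Q'): from Q'::=epsilon we get {epsilon}; from Q'::=z z z we get {z}. So FIRST(Q') = {epsilon, z}.
FIRST(R'): from R'::=d a R we get {d}. So FIRST(R') = {d}.
FIRST(Q): from Q::=epsilon we get {epsilon}; from Q::=R' Q' we get {d}; from Q::=R' R' we get {d}. So FIRST(Q) = {epsilon, d}.
FIRST(R): from R::=y a S we get {y}; from R::=epsilon we get {epsilon}; from R::=Q' R we get {epsilon, y, z}. So FIRST(R) = {epsilon, y, z}.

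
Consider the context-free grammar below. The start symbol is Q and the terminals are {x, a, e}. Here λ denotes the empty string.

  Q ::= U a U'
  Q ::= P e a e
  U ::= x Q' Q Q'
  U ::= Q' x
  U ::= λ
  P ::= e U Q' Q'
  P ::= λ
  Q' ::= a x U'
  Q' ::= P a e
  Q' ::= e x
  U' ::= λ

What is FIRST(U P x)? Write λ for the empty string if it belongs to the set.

{a, e, x}

FIRST(P): from P::=e U Q' Q' we get {e}; from P::=λ we get {λ}. So FIRST(P) = {λ, e}.
FIRST(U'): from U'::=λ we get {λ}. So FIRST(U') = {λ}.
FIRST(Q'): from Q'::=a x U' we get {a}; from Q'::=P a e we get {a, e}; from Q'::=e x we get {e}. So FIRST(Q') = {a, e}.
FIRST(U): from U::=x Q' Q Q' we get {x}; from U::=Q' x we get {a, e}; from U::=λ we get {λ}. So FIRST(U) = {λ, a, e, x}.
FIRST(Q): from Q::=U a U' we get {a, e, x}; from Q::=P e a e we get {e}. So FIRST(Q) = {a, e, x}.
FIRST(U P x): take FIRST of each symbol in turn, carrying on past any symbol whose FIRST contains λ; result {a, e, x}.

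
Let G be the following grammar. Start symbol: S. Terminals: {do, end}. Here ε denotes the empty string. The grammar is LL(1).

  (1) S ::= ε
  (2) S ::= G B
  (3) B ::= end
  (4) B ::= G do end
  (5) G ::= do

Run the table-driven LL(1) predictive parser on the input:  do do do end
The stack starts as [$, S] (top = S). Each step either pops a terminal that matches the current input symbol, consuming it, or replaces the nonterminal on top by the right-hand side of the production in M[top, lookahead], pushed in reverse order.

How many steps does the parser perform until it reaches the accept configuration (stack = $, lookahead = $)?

     Stack        Input           Action
  1  $ S          do do do end $  expand S ::= G B
  2  $ B G        do do do end $  expand G ::= do
  3  $ B do       do do do end $  match do
  4  $ B          do do end $     expand B ::= G do end
  5  $ end do G   do do end $     expand G ::= do
  6  $ end do do  do do end $     match do
  7  $ end do     do end $        match do
  8  $ end        end $           match end
Accept reached after 8 steps.

8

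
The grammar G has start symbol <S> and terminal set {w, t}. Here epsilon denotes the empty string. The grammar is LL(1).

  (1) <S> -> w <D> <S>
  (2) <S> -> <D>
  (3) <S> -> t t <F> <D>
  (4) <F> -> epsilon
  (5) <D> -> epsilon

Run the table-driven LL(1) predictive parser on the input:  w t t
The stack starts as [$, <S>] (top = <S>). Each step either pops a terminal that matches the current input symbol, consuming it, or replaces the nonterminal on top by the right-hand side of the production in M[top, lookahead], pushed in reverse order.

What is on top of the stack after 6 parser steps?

     Stack          Input    Action
  1  $ <S>          w t t $  expand <S> -> w <D> <S>
  2  $ <S> <D> w    w t t $  match w
  3  $ <S> <D>      t t $    expand <D> -> epsilon
  4  $ <S>          t t $    expand <S> -> t t <F> <D>
  5  $ <D> <F> t t  t t $    match t
  6  $ <D> <F> t    t $      match t
Stack after step 6: $ <D> <F> (top = <F>).

<F>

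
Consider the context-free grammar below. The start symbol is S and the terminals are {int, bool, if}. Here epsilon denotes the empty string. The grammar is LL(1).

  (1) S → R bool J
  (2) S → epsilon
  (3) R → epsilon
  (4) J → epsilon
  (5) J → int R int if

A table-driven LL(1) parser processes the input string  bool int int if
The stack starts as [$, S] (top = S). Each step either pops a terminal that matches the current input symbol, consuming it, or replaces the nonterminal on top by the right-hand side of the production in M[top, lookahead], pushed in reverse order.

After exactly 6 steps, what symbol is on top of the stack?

int

     Stack           Input              Action
  1  $ S             bool int int if $  expand S → R bool J
  2  $ J bool R      bool int int if $  expand R → epsilon
  3  $ J bool        bool int int if $  match bool
  4  $ J             int int if $       expand J → int R int if
  5  $ if int R int  int int if $       match int
  6  $ if int R      int if $           expand R → epsilon
Stack after step 6: $ if int (top = int).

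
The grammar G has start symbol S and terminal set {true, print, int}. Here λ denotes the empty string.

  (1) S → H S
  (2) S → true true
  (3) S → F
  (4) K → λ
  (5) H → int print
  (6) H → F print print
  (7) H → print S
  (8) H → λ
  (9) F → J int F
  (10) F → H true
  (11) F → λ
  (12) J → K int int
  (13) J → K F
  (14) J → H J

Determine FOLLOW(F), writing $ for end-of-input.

{$, int, print, true}

FIRST(K) = {λ}
FIRST(S) = {λ, int, print, true}  (via H S, F)
FIRST(H) = {λ, int, print, true}  (via F print print)
FIRST(F) = {λ, int, print, true}  (via J int F, H true)
FIRST(J) = {λ, int, print, true}  (via K int int, K F, H J)
FOLLOW(S) includes $ since S is the start symbol.
FOLLOW(J): in F→J int F, J is followed by int F with FIRST {int}; in J→H J, the suffix after J is empty (adds nothing new). Thus FOLLOW(J) = {int}.
FOLLOW(K): in J→K int int, K is followed by int int with FIRST {int}; in J→K F, K is followed by F with FIRST {λ, int, print, true}; in J→K F, the suffix after K is nullable, so FOLLOW(K) ⊇ FOLLOW(J) = {int}. Thus FOLLOW(K) = {int, print, true}.
FOLLOW(S): in S→H S, the suffix after S is empty (adds nothing new); in H→print S, the suffix after S is empty, so FOLLOW(S) ⊇ FOLLOW(H) = {$, int, print, true}. Thus FOLLOW(S) = {$, int, print, true}.
FOLLOW(H): in S→H S, H is followed by S with FIRST {λ, int, print, true}; in S→H S, the suffix after H is nullable, so FOLLOW(H) ⊇ FOLLOW(S) = {$, int, print, true}; in F→H true, H is followed by true with FIRST {true}; in J→H J, H is followed by J with FIRST {λ, int, print, true}; in J→H J, the suffix after H is nullable, so FOLLOW(H) ⊇ FOLLOW(J) = {int}. Thus FOLLOW(H) = {$, int, print, true}.
FOLLOW(F): in S→F, the suffix after F is empty, so FOLLOW(F) ⊇ FOLLOW(S) = {$, int, print, true}; in H→F print print, F is followed by print print with FIRST {print}; in F→J int F, the suffix after F is empty (adds nothing new); in J→K F, the suffix after F is empty, so FOLLOW(F) ⊇ FOLLOW(J) = {int}. Thus FOLLOW(F) = {$, int, print, true}.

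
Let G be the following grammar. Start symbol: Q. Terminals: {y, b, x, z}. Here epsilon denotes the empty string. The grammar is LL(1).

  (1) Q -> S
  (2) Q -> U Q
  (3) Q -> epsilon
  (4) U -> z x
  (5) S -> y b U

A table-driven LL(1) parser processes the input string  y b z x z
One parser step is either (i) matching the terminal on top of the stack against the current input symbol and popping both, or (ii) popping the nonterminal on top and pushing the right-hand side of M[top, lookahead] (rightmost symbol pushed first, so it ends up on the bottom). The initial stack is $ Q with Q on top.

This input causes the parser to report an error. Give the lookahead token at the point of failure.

     Stack    Input        Action
  1  $ Q      y b z x z $  expand Q -> S
  2  $ S      y b z x z $  expand S -> y b U
  3  $ U b y  y b z x z $  match y
  4  $ U b    b z x z $    match b
  5  $ U      z x z $      expand U -> z x
  6  $ x z    z x z $      match z
  7  $ x      x z $        match x
  8  $        z $          error: stack empty but input remains

z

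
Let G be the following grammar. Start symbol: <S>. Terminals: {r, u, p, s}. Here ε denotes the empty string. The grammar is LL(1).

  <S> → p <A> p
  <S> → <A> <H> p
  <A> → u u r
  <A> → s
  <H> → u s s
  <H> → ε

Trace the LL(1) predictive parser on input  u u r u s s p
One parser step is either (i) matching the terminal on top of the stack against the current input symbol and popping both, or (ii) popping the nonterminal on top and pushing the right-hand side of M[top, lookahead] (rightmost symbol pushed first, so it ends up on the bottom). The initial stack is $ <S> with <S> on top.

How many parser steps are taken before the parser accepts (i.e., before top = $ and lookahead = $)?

10

      Stack          Input            Action
   1  $ <S>          u u r u s s p $  expand <S> → <A> <H> p
   2  $ p <H> <A>    u u r u s s p $  expand <A> → u u r
   3  $ p <H> r u u  u u r u s s p $  match u
   4  $ p <H> r u    u r u s s p $    match u
   5  $ p <H> r      r u s s p $      match r
   6  $ p <H>        u s s p $        expand <H> → u s s
   7  $ p s s u      u s s p $        match u
   8  $ p s s        s s p $          match s
   9  $ p s          s p $            match s
  10  $ p            p $              match p
Accept reached after 10 steps.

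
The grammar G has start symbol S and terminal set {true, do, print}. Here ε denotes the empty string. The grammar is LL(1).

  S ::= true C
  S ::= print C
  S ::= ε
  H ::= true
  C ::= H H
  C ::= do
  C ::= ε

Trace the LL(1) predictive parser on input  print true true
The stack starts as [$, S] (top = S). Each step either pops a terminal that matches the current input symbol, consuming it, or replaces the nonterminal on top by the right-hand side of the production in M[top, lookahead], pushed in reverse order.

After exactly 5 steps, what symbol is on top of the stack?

H

step 1: stack=$ S  input=print true true $  — expand S ::= print C
step 2: stack=$ C print  input=print true true $  — match print
step 3: stack=$ C  input=true true $  — expand C ::= H H
step 4: stack=$ H H  input=true true $  — expand H ::= true
step 5: stack=$ H true  input=true true $  — match true
Stack after step 5: $ H (top = H).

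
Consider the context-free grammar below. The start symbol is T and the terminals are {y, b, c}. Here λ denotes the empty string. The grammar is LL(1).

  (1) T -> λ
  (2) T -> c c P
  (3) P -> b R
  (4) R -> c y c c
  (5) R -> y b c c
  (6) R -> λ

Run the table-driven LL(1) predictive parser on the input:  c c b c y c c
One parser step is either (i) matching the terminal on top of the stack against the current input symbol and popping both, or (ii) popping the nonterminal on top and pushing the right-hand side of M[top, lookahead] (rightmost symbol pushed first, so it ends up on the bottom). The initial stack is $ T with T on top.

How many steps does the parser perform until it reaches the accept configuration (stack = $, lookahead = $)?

10

      Stack      Input            Action
   1  $ T        c c b c y c c $  expand T -> c c P
   2  $ P c c    c c b c y c c $  match c
   3  $ P c      c b c y c c $    match c
   4  $ P        b c y c c $      expand P -> b R
   5  $ R b      b c y c c $      match b
   6  $ R        c y c c $        expand R -> c y c c
   7  $ c c y c  c y c c $        match c
   8  $ c c y    y c c $          match y
   9  $ c c      c c $            match c
  10  $ c        c $              match c
Accept reached after 10 steps.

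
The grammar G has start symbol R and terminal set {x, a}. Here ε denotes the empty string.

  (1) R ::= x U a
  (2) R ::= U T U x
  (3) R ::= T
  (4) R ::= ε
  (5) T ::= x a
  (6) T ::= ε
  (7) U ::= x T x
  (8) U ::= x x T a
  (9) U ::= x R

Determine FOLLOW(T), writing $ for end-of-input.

FIRST(T): from T::=x a we get {x}; from T::=ε we get {ε}. So FIRST(T) = {ε, x}.
FIRST(U): from U::=x T x we get {x}; from U::=x x T a we get {x}; from U::=x R we get {x}. So FIRST(U) = {x}.
FIRST(R): from R::=x U a we get {x}; from R::=U T U x we get {x}; from R::=T we get {ε, x}; from R::=ε we get {ε}. So FIRST(R) = {ε, x}.
FOLLOW(R) includes $ since R is the start symbol.
FOLLOW(U): in R::=x U a, U is followed by a with FIRST {a}; in R::=U T U x (occurrence 1), U is followed by T U x with FIRST {x}; in R::=U T U x (occurrence 2), U is followed by x with FIRST {x}. Thus FOLLOW(U) = {a, x}.
FOLLOW(R): in U::=x R, the suffix after R is empty, so FOLLOW(R) ⊇ FOLLOW(U) = {a, x}. Thus FOLLOW(R) = {$, a, x}.
FOLLOW(T): in R::=U T U x, T is followed by U x with FIRST {x}; in R::=T, the suffix after T is empty, so FOLLOW(T) ⊇ FOLLOW(R) = {$, a, x}; in U::=x T x, T is followed by x with FIRST {x}; in U::=x x T a, T is followed by a with FIRST {a}. Thus FOLLOW(T) = {$, a, x}.

{$, a, x}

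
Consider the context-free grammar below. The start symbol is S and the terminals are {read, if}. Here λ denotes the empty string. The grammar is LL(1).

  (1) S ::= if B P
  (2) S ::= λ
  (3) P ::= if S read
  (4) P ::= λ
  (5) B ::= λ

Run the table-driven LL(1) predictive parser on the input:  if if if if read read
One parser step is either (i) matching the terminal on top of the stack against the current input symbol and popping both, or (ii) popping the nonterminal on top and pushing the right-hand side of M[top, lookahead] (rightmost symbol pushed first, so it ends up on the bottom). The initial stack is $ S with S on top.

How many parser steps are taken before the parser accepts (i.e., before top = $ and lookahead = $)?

      Stack             Input                    Action
   1  $ S               if if if if read read $  expand S ::= if B P
   2  $ P B if          if if if if read read $  match if
   3  $ P B             if if if read read $     expand B ::= λ
   4  $ P               if if if read read $     expand P ::= if S read
   5  $ read S if       if if if read read $     match if
   6  $ read S          if if read read $        expand S ::= if B P
   7  $ read P B if     if if read read $        match if
   8  $ read P B        if read read $           expand B ::= λ
   9  $ read P          if read read $           expand P ::= if S read
  10  $ read read S if  if read read $           match if
  11  $ read read S     read read $              expand S ::= λ
  12  $ read read       read read $              match read
  13  $ read            read $                   match read
Accept reached after 13 steps.

13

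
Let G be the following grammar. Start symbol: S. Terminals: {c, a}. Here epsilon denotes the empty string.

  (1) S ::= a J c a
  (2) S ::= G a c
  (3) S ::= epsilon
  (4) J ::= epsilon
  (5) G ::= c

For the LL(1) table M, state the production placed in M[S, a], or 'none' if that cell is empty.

FIRST(J) = {epsilon}
FIRST(G) = {c}
FIRST(S) = {epsilon, a, c}  (via G a c)
FOLLOW(S) includes $ since S is the start symbol.
FOLLOW(S): S appears on no right-hand side. Thus FOLLOW(S) = {$}.
For S ::= a J c a: FIRST(a J c a) = {a}, so it goes in M[S, t] for t ∈ {a}.
For S ::= G a c: FIRST(G a c) = {c}, so it goes in M[S, t] for t ∈ {c}.
For S ::= epsilon: FIRST(epsilon) = {epsilon}, so it goes in M[S, t] for t ∈ {}; since epsilon ∈ FIRST, also for every t ∈ FOLLOW(S) = {$}.

S ::= a J c a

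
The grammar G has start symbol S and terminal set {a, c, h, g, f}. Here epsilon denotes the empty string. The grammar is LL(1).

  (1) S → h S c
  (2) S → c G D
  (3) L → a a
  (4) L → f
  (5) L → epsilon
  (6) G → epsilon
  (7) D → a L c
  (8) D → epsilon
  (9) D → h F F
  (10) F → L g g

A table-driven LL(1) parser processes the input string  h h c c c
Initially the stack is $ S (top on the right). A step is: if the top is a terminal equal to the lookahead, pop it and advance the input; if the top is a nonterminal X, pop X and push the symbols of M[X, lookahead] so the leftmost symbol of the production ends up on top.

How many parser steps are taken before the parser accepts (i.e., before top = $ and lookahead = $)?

10

      Stack        Input        Action
   1  $ S          h h c c c $  expand S → h S c
   2  $ c S h      h h c c c $  match h
   3  $ c S        h c c c $    expand S → h S c
   4  $ c c S h    h c c c $    match h
   5  $ c c S      c c c $      expand S → c G D
   6  $ c c D G c  c c c $      match c
   7  $ c c D G    c c $        expand G → epsilon
   8  $ c c D      c c $        expand D → epsilon
   9  $ c c        c c $        match c
  10  $ c          c $          match c
Accept reached after 10 steps.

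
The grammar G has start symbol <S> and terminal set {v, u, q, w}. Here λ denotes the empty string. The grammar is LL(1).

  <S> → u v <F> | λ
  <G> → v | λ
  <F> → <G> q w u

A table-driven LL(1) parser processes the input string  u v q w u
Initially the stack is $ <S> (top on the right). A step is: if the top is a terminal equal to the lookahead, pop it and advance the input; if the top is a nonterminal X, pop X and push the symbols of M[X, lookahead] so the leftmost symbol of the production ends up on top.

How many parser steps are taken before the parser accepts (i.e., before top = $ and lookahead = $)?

     Stack        Input        Action
  1  $ <S>        u v q w u $  expand <S> → u v <F>
  2  $ <F> v u    u v q w u $  match u
  3  $ <F> v      v q w u $    match v
  4  $ <F>        q w u $      expand <F> → <G> q w u
  5  $ u w q <G>  q w u $      expand <G> → λ
  6  $ u w q      q w u $      match q
  7  $ u w        w u $        match w
  8  $ u          u $          match u
Accept reached after 8 steps.

8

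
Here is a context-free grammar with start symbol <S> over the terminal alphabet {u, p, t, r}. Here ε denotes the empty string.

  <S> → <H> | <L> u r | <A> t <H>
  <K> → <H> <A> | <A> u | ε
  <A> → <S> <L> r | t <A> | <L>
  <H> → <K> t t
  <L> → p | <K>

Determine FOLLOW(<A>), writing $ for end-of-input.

FIRST(<S>) = {p, t, u}  (via <H>, <L> u r, <A> t <H>)
FIRST(<K>) = {ε, p, t, u}  (via <H> <A>, <A> u)
FIRST(<H>) = {p, t, u}  (via <K> t t)
FIRST(<L>) = {ε, p, t, u}  (via <K>)
FIRST(<A>) = {ε, p, t, u}  (via <S> <L> r, <L>)
FOLLOW(<S>) includes $ since <S> is the start symbol.
FOLLOW(<S>): in <A>→<S> <L> r, <S> is followed by <L> r with FIRST {p, r, t, u}. Thus FOLLOW(<S>) = {$, p, r, t, u}.
FOLLOW(<K>): in <H>→<K> t t, <K> is followed by t t with FIRST {t}; in <L>→<K>, the suffix after <K> is empty, so FOLLOW(<K>) ⊇ FOLLOW(<L>) = {r, t, u}. Thus FOLLOW(<K>) = {r, t, u}.
FOLLOW(<A>): in <S>→<A> t <H>, <A> is followed by t <H> with FIRST {t}; in <K>→<H> <A>, the suffix after <A> is empty, so FOLLOW(<A>) ⊇ FOLLOW(<K>) = {r, t, u}; in <K>→<A> u, <A> is followed by u with FIRST {u}; in <A>→t <A>, the suffix after <A> is empty (adds nothing new). Thus FOLLOW(<A>) = {r, t, u}.
FOLLOW(<H>): in <S>→<H>, the suffix after <H> is empty, so FOLLOW(<H>) ⊇ FOLLOW(<S>) = {$, p, r, t, u}; in <S>→<A> t <H>, the suffix after <H> is empty, so FOLLOW(<H>) ⊇ FOLLOW(<S>) = {$, p, r, t, u}; in <K>→<H> <A>, <H> is followed by <A> with FIRST {ε, p, t, u}; in <K>→<H> <A>, the suffix after <H> is nullable, so FOLLOW(<H>) ⊇ FOLLOW(<K>) = {r, t, u}. Thus FOLLOW(<H>) = {$, p, r, t, u}.
FOLLOW(<L>): in <S>→<L> u r, <L> is followed by u r with FIRST {u}; in <A>→<S> <L> r, <L> is followed by r with FIRST {r}; in <A>→<L>, the suffix after <L> is empty, so FOLLOW(<L>) ⊇ FOLLOW(<A>) = {r, t, u}. Thus FOLLOW(<L>) = {r, t, u}.

{r, t, u}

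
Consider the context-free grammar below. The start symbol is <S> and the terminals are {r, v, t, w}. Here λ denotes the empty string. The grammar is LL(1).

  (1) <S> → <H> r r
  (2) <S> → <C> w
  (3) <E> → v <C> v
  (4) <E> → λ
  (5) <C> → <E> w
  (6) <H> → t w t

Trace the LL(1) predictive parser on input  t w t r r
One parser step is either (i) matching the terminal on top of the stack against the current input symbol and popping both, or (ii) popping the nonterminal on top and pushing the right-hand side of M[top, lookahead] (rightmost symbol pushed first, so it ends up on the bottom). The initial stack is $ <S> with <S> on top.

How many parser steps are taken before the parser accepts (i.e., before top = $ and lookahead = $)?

     Stack        Input        Action
  1  $ <S>        t w t r r $  expand <S> → <H> r r
  2  $ r r <H>    t w t r r $  expand <H> → t w t
  3  $ r r t w t  t w t r r $  match t
  4  $ r r t w    w t r r $    match w
  5  $ r r t      t r r $      match t
  6  $ r r        r r $        match r
  7  $ r          r $          match r
Accept reached after 7 steps.

7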